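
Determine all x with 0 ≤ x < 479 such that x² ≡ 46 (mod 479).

142, 337

Since 479 ≡ 3 (mod 4), a square root of 46 is 46^((479+1)/4) = 46^120 mod 479.
Repeated squaring: 46^2≡200, 46^4≡243, 46^8≡132, 46^16≡180, 46^32≡307, 46^64≡365 (mod 479).
46^120 = 46^(64+32+16+8) ≡ 142 (mod 479).
Check: 142² = 20164 ≡ 46 (mod 479). The two roots are 142 and 337.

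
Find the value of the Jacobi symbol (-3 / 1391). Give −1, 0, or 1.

-1

First reduce: -3 ≡ 1388 (mod 1391).
Pull out 2^2: since 1391 ≡ 7 (mod 8), (2/1391) = +1, so (2/1391)^2 = +1.
Reciprocity: 347 ≡ 3 and 1391 ≡ 3 (mod 4), so (347/1391) = −(1391/347).
Reduce top mod 347: now compute (3/347).
Reciprocity: 3 ≡ 3 and 347 ≡ 3 (mod 4), so (3/347) = −(347/3).
Reduce top mod 3: now compute (2/3).
Pull out 2: since 3 ≡ 3 (mod 8), (2/3) = -1.
Reached (1/3) = 1. Collecting the sign flips along the way, the symbol is -1.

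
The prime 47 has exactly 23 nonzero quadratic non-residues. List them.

Square k = 1,…,23 (k and 47−k give the same square):
1²=1, 2²=4, 3²=9, 4²=16, 5²=25, 6²=36, 7²≡2, 8²≡17, 9²≡34, 10²≡6, 11²≡27, 12²≡3, 13²≡28, 14²≡8, 15²≡37, 16²≡21, 17²≡7, 18²≡42, 19²≡32, 20²≡24, 21²≡18, 22²≡14, 23²≡12 (mod 47).
The residues are {1, 2, 3, 4, 6, 7, 8, 9, 12, 14, 16, 17, 18, 21, 24, 25, 27, 28, 32, 34, 36, 37, 42}; the non-residues are the remaining 23 nonzero classes.

5, 10, 11, 13, 15, 19, 20, 22, 23, 26, 29, 30, 31, 33, 35, 38, 39, 40, 41, 43, 44, 45, 46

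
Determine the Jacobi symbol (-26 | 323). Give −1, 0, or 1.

First reduce: -26 ≡ 297 (mod 323).
Reciprocity: 297 ≡ 1 and 323 ≡ 3 (mod 4), so (297/323) = +(323/297).
Reduce top mod 297: now compute (26/297).
Pull out 2: since 297 ≡ 1 (mod 8), (2/297) = +1.
Reciprocity: 13 ≡ 1 and 297 ≡ 1 (mod 4), so (13/297) = +(297/13).
Reduce top mod 13: now compute (11/13).
Reciprocity: 11 ≡ 3 and 13 ≡ 1 (mod 4), so (11/13) = +(13/11).
Reduce top mod 11: now compute (2/11).
Pull out 2: since 11 ≡ 3 (mod 8), (2/11) = -1.
Reached (1/11) = 1. Collecting the sign flips along the way, the symbol is -1.

-1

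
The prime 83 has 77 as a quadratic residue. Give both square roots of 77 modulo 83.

Since 83 ≡ 3 (mod 4), a square root of 77 is 77^((83+1)/4) = 77^21 mod 83.
Repeated squaring: 77^2≡36, 77^4≡51, 77^8≡28, 77^16≡37 (mod 83).
77^21 = 77^(16+4+1) ≡ 49 (mod 83).
Check: 49² = 2401 ≡ 77 (mod 83). The two roots are 34 and 49.

34, 49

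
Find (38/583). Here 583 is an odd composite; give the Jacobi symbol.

1

Pull out 2: since 583 ≡ 7 (mod 8), (2/583) = +1.
Reciprocity: 19 ≡ 3 and 583 ≡ 3 (mod 4), so (19/583) = −(583/19).
Reduce top mod 19: now compute (13/19).
Reciprocity: 13 ≡ 1 and 19 ≡ 3 (mod 4), so (13/19) = +(19/13).
Reduce top mod 13: now compute (6/13).
Pull out 2: since 13 ≡ 5 (mod 8), (2/13) = -1.
Reciprocity: 3 ≡ 3 and 13 ≡ 1 (mod 4), so (3/13) = +(13/3).
Reduce top mod 3: now compute (1/3).
Reached (1/3) = 1. Collecting the sign flips along the way, the symbol is +1.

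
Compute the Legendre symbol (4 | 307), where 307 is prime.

1

Pull out 2^2: since 307 ≡ 3 (mod 8), (2/307) = -1, so (2/307)^2 = +1.
Reached (1/307) = 1. Collecting the sign flips along the way, the symbol is +1.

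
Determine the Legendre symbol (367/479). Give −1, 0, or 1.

-1

Euler's criterion: (367/479) ≡ 367^239 (mod 479).
367^2 ≡ 90 (mod 479)
367^4 ≡ 436 (mod 479)
367^8 ≡ 412 (mod 479)
367^16 ≡ 178 (mod 479)
367^32 ≡ 70 (mod 479)
367^64 ≡ 110 (mod 479)
367^128 ≡ 125 (mod 479)
367^239 = 367^(128+64+32+8+4+2+1) ≡ 478 (mod 479).
Result is 478 ≡ −1, so (367/479) = −1.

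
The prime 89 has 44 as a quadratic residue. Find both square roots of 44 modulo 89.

89 ≡ 1 (mod 4), so we find a root by search.
Trying successive values, 20² = 400 ≡ 44 (mod 89). The other root is 89 − 20 = 69.

20, 69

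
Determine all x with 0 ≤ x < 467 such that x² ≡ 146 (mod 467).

Since 467 ≡ 3 (mod 4), a square root of 146 is 146^((467+1)/4) = 146^117 mod 467.
Repeated squaring: 146^2≡301, 146^4≡3, 146^8≡9, 146^16≡81, 146^32≡23, 146^64≡62 (mod 467).
146^117 = 146^(64+32+16+4+1) ≡ 117 (mod 467).
Check: 117² = 13689 ≡ 146 (mod 467). The two roots are 117 and 350.

117, 350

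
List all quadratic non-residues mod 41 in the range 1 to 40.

3, 6, 7, 11, 12, 13, 14, 15, 17, 19, 22, 24, 26, 27, 28, 29, 30, 34, 35, 38

Square k = 1,…,20 (k and 41−k give the same square):
1²=1, 2²=4, 3²=9, 4²=16, 5²=25, 6²=36, 7²≡8, 8²≡23, 9²≡40, 10²≡18, 11²≡39, 12²≡21, 13²≡5, 14²≡32, 15²≡20, 16²≡10, 17²≡2, 18²≡37, 19²≡33, 20²≡31 (mod 41).
The residues are {1, 2, 4, 5, 8, 9, 10, 16, 18, 20, 21, 23, 25, 31, 32, 33, 36, 37, 39, 40}; the non-residues are the remaining 20 nonzero classes.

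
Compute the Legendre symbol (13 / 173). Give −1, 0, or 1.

1

Euler's criterion: (13/173) ≡ 13^86 (mod 173).
13^2 ≡ 169 (mod 173)
13^4 ≡ 16 (mod 173)
13^8 ≡ 83 (mod 173)
13^16 ≡ 142 (mod 173)
13^32 ≡ 96 (mod 173)
13^64 ≡ 47 (mod 173)
13^86 = 13^(64+16+4+2) ≡ 1 (mod 173).
Result is 1, so (13/173) = 1.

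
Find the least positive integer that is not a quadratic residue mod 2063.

(2/2063) = +1, so 2 is a residue.
(3/2063) = +1, so 3 is a residue.
(4/2063) = +1, so 4 is a residue.
(5/2063) = −1, so 5 is the smallest positive non-residue mod 2063.

5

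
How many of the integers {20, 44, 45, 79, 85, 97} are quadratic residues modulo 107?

(20/107) = -1 → non-residue.
(44/107) = +1 → QR.
(45/107) = -1 → non-residue.
(79/107) = +1 → QR.
(85/107) = +1 → QR.
(97/107) = -1 → non-residue.
Total quadratic residues among the 6: 3.

3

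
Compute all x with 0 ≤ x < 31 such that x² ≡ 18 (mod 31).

7, 24

Since 31 ≡ 3 (mod 4), a square root of 18 is 18^((31+1)/4) = 18^8 mod 31.
Repeated squaring: 18^2≡14, 18^4≡10, 18^8≡7 (mod 31).
18^8 = 18^(8) ≡ 7 (mod 31).
Check: 7² = 49 ≡ 18 (mod 31). The two roots are 7 and 24.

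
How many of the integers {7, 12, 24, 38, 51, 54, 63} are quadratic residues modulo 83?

(7/83) = +1 → QR.
(12/83) = +1 → QR.
(24/83) = -1 → non-residue.
(38/83) = +1 → QR.
(51/83) = +1 → QR.
(54/83) = -1 → non-residue.
(63/83) = +1 → QR.
Total quadratic residues among the 7: 5.

5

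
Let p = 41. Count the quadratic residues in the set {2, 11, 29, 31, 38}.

(2/41) = +1 → QR.
(11/41) = -1 → non-residue.
(29/41) = -1 → non-residue.
(31/41) = +1 → QR.
(38/41) = -1 → non-residue.
Total quadratic residues among the 5: 2.

2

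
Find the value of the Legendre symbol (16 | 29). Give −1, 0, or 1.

Pull out 2^4: since 29 ≡ 5 (mod 8), (2/29) = -1, so (2/29)^4 = +1.
Reached (1/29) = 1. Collecting the sign flips along the way, the symbol is +1.

1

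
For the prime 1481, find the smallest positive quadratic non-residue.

(2/1481) = +1, so 2 is a residue.
(3/1481) = −1, so 3 is the smallest positive non-residue mod 1481.

3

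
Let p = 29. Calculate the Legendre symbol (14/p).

Euler's criterion: (14/29) ≡ 14^14 (mod 29).
14^2 ≡ 22 (mod 29)
14^4 ≡ 20 (mod 29)
14^8 ≡ 23 (mod 29)
14^14 = 14^(8+4+2) ≡ 28 (mod 29).
Result is 28 ≡ −1, so (14/29) = −1.

-1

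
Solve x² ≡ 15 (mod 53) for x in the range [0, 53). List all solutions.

53 ≡ 1 (mod 4), so we find a root by search.
Trying successive values, 11² = 121 ≡ 15 (mod 53). The other root is 53 − 11 = 42.

11, 42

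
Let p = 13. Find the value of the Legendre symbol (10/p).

Pull out 2: since 13 ≡ 5 (mod 8), (2/13) = -1.
Reciprocity: 5 ≡ 1 and 13 ≡ 1 (mod 4), so (5/13) = +(13/5).
Reduce top mod 5: now compute (3/5).
Reciprocity: 3 ≡ 3 and 5 ≡ 1 (mod 4), so (3/5) = +(5/3).
Reduce top mod 3: now compute (2/3).
Pull out 2: since 3 ≡ 3 (mod 8), (2/3) = -1.
Reached (1/3) = 1. Collecting the sign flips along the way, the symbol is +1.

1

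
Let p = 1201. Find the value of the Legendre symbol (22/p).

Pull out 2: since 1201 ≡ 1 (mod 8), (2/1201) = +1.
Reciprocity: 11 ≡ 3 and 1201 ≡ 1 (mod 4), so (11/1201) = +(1201/11).
Reduce top mod 11: now compute (2/11).
Pull out 2: since 11 ≡ 3 (mod 8), (2/11) = -1.
Reached (1/11) = 1. Collecting the sign flips along the way, the symbol is -1.

-1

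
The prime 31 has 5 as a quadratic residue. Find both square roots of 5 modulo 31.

6, 25

Since 31 ≡ 3 (mod 4), a square root of 5 is 5^((31+1)/4) = 5^8 mod 31.
Repeated squaring: 5^2≡25, 5^4≡5, 5^8≡25 (mod 31).
5^8 = 5^(8) ≡ 25 (mod 31).
Check: 25² = 625 ≡ 5 (mod 31). The two roots are 6 and 25.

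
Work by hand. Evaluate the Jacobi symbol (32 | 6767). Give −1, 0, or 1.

1

Pull out 2^5: since 6767 ≡ 7 (mod 8), (2/6767) = +1, so (2/6767)^5 = +1.
Reached (1/6767) = 1. Collecting the sign flips along the way, the symbol is +1.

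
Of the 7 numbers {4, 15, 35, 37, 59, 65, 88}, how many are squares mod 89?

(4/89) = +1 → QR.
(15/89) = -1 → non-residue.
(35/89) = -1 → non-residue.
(37/89) = -1 → non-residue.
(59/89) = -1 → non-residue.
(65/89) = -1 → non-residue.
(88/89) = +1 → QR.
Total quadratic residues among the 7: 2.

2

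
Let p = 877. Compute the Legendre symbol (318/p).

Euler's criterion: (318/877) ≡ 318^438 (mod 877).
318^2 ≡ 269 (mod 877)
318^4 ≡ 447 (mod 877)
318^8 ≡ 730 (mod 877)
318^16 ≡ 561 (mod 877)
318^32 ≡ 755 (mod 877)
318^64 ≡ 852 (mod 877)
318^128 ≡ 625 (mod 877)
318^256 ≡ 360 (mod 877)
318^438 = 318^(256+128+32+16+4+2) ≡ 876 (mod 877).
Result is 876 ≡ −1, so (318/877) = −1.

-1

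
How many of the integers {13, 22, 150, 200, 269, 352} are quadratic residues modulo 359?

(13/359) = -1 → non-residue.
(22/359) = +1 → QR.
(150/359) = +1 → QR.
(200/359) = +1 → QR.
(269/359) = -1 → non-residue.
(352/359) = +1 → QR.
Total quadratic residues among the 6: 4.

4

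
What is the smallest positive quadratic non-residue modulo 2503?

3

(2/2503) = +1, so 2 is a residue.
(3/2503) = −1, so 3 is the smallest positive non-residue mod 2503.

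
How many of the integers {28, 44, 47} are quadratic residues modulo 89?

2

(28/89) = -1 → non-residue.
(44/89) = +1 → QR.
(47/89) = +1 → QR.
Total quadratic residues among the 3: 2.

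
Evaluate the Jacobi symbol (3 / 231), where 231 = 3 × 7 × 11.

0

Reciprocity: 3 ≡ 3 and 231 ≡ 3 (mod 4), so (3/231) = −(231/3).
Reduce top mod 3: now compute (0/3).
Top reduces to 0: gcd > 1, so the symbol is 0.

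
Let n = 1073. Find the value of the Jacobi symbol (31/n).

Reciprocity: 31 ≡ 3 and 1073 ≡ 1 (mod 4), so (31/1073) = +(1073/31).
Reduce top mod 31: now compute (19/31).
Reciprocity: 19 ≡ 3 and 31 ≡ 3 (mod 4), so (19/31) = −(31/19).
Reduce top mod 19: now compute (12/19).
Pull out 2^2: since 19 ≡ 3 (mod 8), (2/19) = -1, so (2/19)^2 = +1.
Reciprocity: 3 ≡ 3 and 19 ≡ 3 (mod 4), so (3/19) = −(19/3).
Reduce top mod 3: now compute (1/3).
Reached (1/3) = 1. Collecting the sign flips along the way, the symbol is +1.

1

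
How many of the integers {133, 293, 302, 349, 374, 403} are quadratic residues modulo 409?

3

(133/409) = +1 → QR.
(293/409) = -1 → non-residue.
(302/409) = -1 → non-residue.
(349/409) = +1 → QR.
(374/409) = -1 → non-residue.
(403/409) = +1 → QR.
Total quadratic residues among the 6: 3.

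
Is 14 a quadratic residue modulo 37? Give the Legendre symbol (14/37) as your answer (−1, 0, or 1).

-1

Euler's criterion: (14/37) ≡ 14^18 (mod 37).
14^2 ≡ 11 (mod 37)
14^4 ≡ 10 (mod 37)
14^8 ≡ 26 (mod 37)
14^16 ≡ 10 (mod 37)
14^18 = 14^(16+2) ≡ 36 (mod 37).
Result is 36 ≡ −1, so (14/37) = −1.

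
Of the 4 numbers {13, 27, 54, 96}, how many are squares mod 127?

(13/127) = +1 → QR.
(27/127) = -1 → non-residue.
(54/127) = -1 → non-residue.
(96/127) = -1 → non-residue.
Total quadratic residues among the 4: 1.

1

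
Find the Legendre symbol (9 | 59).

Reciprocity: 9 ≡ 1 and 59 ≡ 3 (mod 4), so (9/59) = +(59/9).
Reduce top mod 9: now compute (5/9).
Reciprocity: 5 ≡ 1 and 9 ≡ 1 (mod 4), so (5/9) = +(9/5).
Reduce top mod 5: now compute (4/5).
Pull out 2^2: since 5 ≡ 5 (mod 8), (2/5) = -1, so (2/5)^2 = +1.
Reached (1/5) = 1. Collecting the sign flips along the way, the symbol is +1.

1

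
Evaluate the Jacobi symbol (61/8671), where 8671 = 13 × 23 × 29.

Reciprocity: 61 ≡ 1 and 8671 ≡ 3 (mod 4), so (61/8671) = +(8671/61).
Reduce top mod 61: now compute (9/61).
Reciprocity: 9 ≡ 1 and 61 ≡ 1 (mod 4), so (9/61) = +(61/9).
Reduce top mod 9: now compute (7/9).
Reciprocity: 7 ≡ 3 and 9 ≡ 1 (mod 4), so (7/9) = +(9/7).
Reduce top mod 7: now compute (2/7).
Pull out 2: since 7 ≡ 7 (mod 8), (2/7) = +1.
Reached (1/7) = 1. Collecting the sign flips along the way, the symbol is +1.

1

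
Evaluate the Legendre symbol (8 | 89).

1

Euler's criterion: (8/89) ≡ 8^44 (mod 89).
8^2 ≡ 64 (mod 89)
8^4 ≡ 2 (mod 89)
8^8 ≡ 4 (mod 89)
8^16 ≡ 16 (mod 89)
8^32 ≡ 78 (mod 89)
8^44 = 8^(32+8+4) ≡ 1 (mod 89).
Result is 1, so (8/89) = 1.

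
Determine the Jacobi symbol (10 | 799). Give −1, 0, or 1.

Pull out 2: since 799 ≡ 7 (mod 8), (2/799) = +1.
Reciprocity: 5 ≡ 1 and 799 ≡ 3 (mod 4), so (5/799) = +(799/5).
Reduce top mod 5: now compute (4/5).
Pull out 2^2: since 5 ≡ 5 (mod 8), (2/5) = -1, so (2/5)^2 = +1.
Reached (1/5) = 1. Collecting the sign flips along the way, the symbol is +1.

1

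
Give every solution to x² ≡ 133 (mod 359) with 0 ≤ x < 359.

58, 301

Since 359 ≡ 3 (mod 4), a square root of 133 is 133^((359+1)/4) = 133^90 mod 359.
Repeated squaring: 133^2≡98, 133^4≡270, 133^8≡23, 133^16≡170, 133^32≡180, 133^64≡90 (mod 359).
133^90 = 133^(64+16+8+2) ≡ 301 (mod 359).
Check: 301² = 90601 ≡ 133 (mod 359). The two roots are 58 and 301.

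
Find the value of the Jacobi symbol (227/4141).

-1

Reciprocity: 227 ≡ 3 and 4141 ≡ 1 (mod 4), so (227/4141) = +(4141/227).
Reduce top mod 227: now compute (55/227).
Reciprocity: 55 ≡ 3 and 227 ≡ 3 (mod 4), so (55/227) = −(227/55).
Reduce top mod 55: now compute (7/55).
Reciprocity: 7 ≡ 3 and 55 ≡ 3 (mod 4), so (7/55) = −(55/7).
Reduce top mod 7: now compute (6/7).
Pull out 2: since 7 ≡ 7 (mod 8), (2/7) = +1.
Reciprocity: 3 ≡ 3 and 7 ≡ 3 (mod 4), so (3/7) = −(7/3).
Reduce top mod 3: now compute (1/3).
Reached (1/3) = 1. Collecting the sign flips along the way, the symbol is -1.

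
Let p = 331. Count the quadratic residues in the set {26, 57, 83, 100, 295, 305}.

(26/331) = +1 → QR.
(57/331) = -1 → non-residue.
(83/331) = +1 → QR.
(100/331) = +1 → QR.
(295/331) = -1 → non-residue.
(305/331) = -1 → non-residue.
Total quadratic residues among the 6: 3.

3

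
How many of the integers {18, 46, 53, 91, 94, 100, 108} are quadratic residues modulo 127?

3

(18/127) = +1 → QR.
(46/127) = -1 → non-residue.
(53/127) = -1 → non-residue.
(91/127) = -1 → non-residue.
(94/127) = +1 → QR.
(100/127) = +1 → QR.
(108/127) = -1 → non-residue.
Total quadratic residues among the 7: 3.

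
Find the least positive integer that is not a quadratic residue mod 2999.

(2/2999) = +1, so 2 is a residue.
(3/2999) = +1, so 3 is a residue.
(4/2999) = +1, so 4 is a residue.
(5/2999) = +1, so 5 is a residue.
(6/2999) = +1, so 6 is a residue.
(7/2999) = +1, so 7 is a residue.
(8/2999) = +1, so 8 is a residue.
(9/2999) = +1, so 9 is a residue.
(10/2999) = +1, so 10 is a residue.
(11/2999) = +1, so 11 is a residue.
(12/2999) = +1, so 12 is a residue.
(13/2999) = +1, so 13 is a residue.
(14/2999) = +1, so 14 is a residue.
(15/2999) = +1, so 15 is a residue.
(16/2999) = +1, so 16 is a residue.
(17/2999) = −1, so 17 is the smallest positive non-residue mod 2999.

17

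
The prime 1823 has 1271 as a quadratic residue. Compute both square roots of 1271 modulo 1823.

Since 1823 ≡ 3 (mod 4), a square root of 1271 is 1271^((1823+1)/4) = 1271^456 mod 1823.
Repeated squaring: 1271^2≡263, 1271^4≡1718, 1271^8≡87, 1271^16≡277, 1271^32≡163, 1271^64≡1047, 1271^128≡586, 1271^256≡672 (mod 1823).
1271^456 = 1271^(256+128+64+8) ≡ 359 (mod 1823).
Check: 359² = 128881 ≡ 1271 (mod 1823). The two roots are 359 and 1464.

359, 1464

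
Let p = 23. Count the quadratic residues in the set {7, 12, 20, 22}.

(7/23) = -1 → non-residue.
(12/23) = +1 → QR.
(20/23) = -1 → non-residue.
(22/23) = -1 → non-residue.
Total quadratic residues among the 4: 1.

1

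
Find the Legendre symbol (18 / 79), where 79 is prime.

1

Pull out 2: since 79 ≡ 7 (mod 8), (2/79) = +1.
Reciprocity: 9 ≡ 1 and 79 ≡ 3 (mod 4), so (9/79) = +(79/9).
Reduce top mod 9: now compute (7/9).
Reciprocity: 7 ≡ 3 and 9 ≡ 1 (mod 4), so (7/9) = +(9/7).
Reduce top mod 7: now compute (2/7).
Pull out 2: since 7 ≡ 7 (mod 8), (2/7) = +1.
Reached (1/7) = 1. Collecting the sign flips along the way, the symbol is +1.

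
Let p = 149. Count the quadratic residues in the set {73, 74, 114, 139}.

(73/149) = +1 → QR.
(74/149) = -1 → non-residue.
(114/149) = +1 → QR.
(139/149) = -1 → non-residue.
Total quadratic residues among the 4: 2.

2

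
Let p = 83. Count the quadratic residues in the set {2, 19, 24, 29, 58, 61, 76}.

(2/83) = -1 → non-residue.
(19/83) = -1 → non-residue.
(24/83) = -1 → non-residue.
(29/83) = +1 → QR.
(58/83) = -1 → non-residue.
(61/83) = +1 → QR.
(76/83) = -1 → non-residue.
Total quadratic residues among the 7: 2.

2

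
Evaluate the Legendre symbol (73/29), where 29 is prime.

-1

Euler's criterion: (73/29) ≡ 15^14 (mod 29).
15^2 ≡ 22 (mod 29)
15^4 ≡ 20 (mod 29)
15^8 ≡ 23 (mod 29)
15^14 = 15^(8+4+2) ≡ 28 (mod 29).
Result is 28 ≡ −1, so (73/29) = −1.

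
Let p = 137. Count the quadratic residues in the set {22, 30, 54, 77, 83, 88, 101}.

(22/137) = +1 → QR.
(30/137) = +1 → QR.
(54/137) = -1 → non-residue.
(77/137) = +1 → QR.
(83/137) = -1 → non-residue.
(88/137) = +1 → QR.
(101/137) = +1 → QR.
Total quadratic residues among the 7: 5.

5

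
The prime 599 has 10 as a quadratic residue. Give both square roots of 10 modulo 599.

Since 599 ≡ 3 (mod 4), a square root of 10 is 10^((599+1)/4) = 10^150 mod 599.
Repeated squaring: 10^2≡100, 10^4≡416, 10^8≡544, 10^16≡30, 10^32≡301, 10^64≡152, 10^128≡342 (mod 599).
10^150 = 10^(128+16+4+2) ≡ 347 (mod 599).
Check: 347² = 120409 ≡ 10 (mod 599). The two roots are 252 and 347.

252, 347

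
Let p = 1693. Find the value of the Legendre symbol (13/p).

Reciprocity: 13 ≡ 1 and 1693 ≡ 1 (mod 4), so (13/1693) = +(1693/13).
Reduce top mod 13: now compute (3/13).
Reciprocity: 3 ≡ 3 and 13 ≡ 1 (mod 4), so (3/13) = +(13/3).
Reduce top mod 3: now compute (1/3).
Reached (1/3) = 1. Collecting the sign flips along the way, the symbol is +1.

1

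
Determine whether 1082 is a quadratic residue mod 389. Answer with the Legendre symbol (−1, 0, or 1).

1

Euler's criterion: (1082/389) ≡ 304^194 (mod 389).
304^2 ≡ 223 (mod 389)
304^4 ≡ 326 (mod 389)
304^8 ≡ 79 (mod 389)
304^16 ≡ 17 (mod 389)
304^32 ≡ 289 (mod 389)
304^64 ≡ 275 (mod 389)
304^128 ≡ 159 (mod 389)
304^194 = 304^(128+64+2) ≡ 1 (mod 389).
Result is 1, so (1082/389) = 1.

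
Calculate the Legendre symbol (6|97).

1

Pull out 2: since 97 ≡ 1 (mod 8), (2/97) = +1.
Reciprocity: 3 ≡ 3 and 97 ≡ 1 (mod 4), so (3/97) = +(97/3).
Reduce top mod 3: now compute (1/3).
Reached (1/3) = 1. Collecting the sign flips along the way, the symbol is +1.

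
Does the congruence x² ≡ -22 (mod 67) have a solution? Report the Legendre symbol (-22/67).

-1

Euler's criterion: (-22/67) ≡ 45^33 (mod 67).
45^2 ≡ 15 (mod 67)
45^4 ≡ 24 (mod 67)
45^8 ≡ 40 (mod 67)
45^16 ≡ 59 (mod 67)
45^32 ≡ 64 (mod 67)
45^33 = 45^(32+1) ≡ 66 (mod 67).
Result is 66 ≡ −1, so (-22/67) = −1.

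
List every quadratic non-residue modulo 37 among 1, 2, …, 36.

Square k = 1,…,18 (k and 37−k give the same square):
1²=1, 2²=4, 3²=9, 4²=16, 5²=25, 6²=36, 7²≡12, 8²≡27, 9²≡7, 10²≡26, 11²≡10, 12²≡33, 13²≡21, 14²≡11, 15²≡3, 16²≡34, 17²≡30, 18²≡28 (mod 37).
The residues are {1, 3, 4, 7, 9, 10, 11, 12, 16, 21, 25, 26, 27, 28, 30, 33, 34, 36}; the non-residues are the remaining 18 nonzero classes.

2,5,6,8,13,14,15,17,18,19,20,22,23,24,29,31,32,35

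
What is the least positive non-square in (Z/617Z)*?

3

(2/617) = +1, so 2 is a residue.
(3/617) = −1, so 3 is the smallest positive non-residue mod 617.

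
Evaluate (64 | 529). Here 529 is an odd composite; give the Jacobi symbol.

Pull out 2^6: since 529 ≡ 1 (mod 8), (2/529) = +1, so (2/529)^6 = +1.
Reached (1/529) = 1. Collecting the sign flips along the way, the symbol is +1.

1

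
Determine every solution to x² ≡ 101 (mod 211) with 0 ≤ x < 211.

34, 177

Since 211 ≡ 3 (mod 4), a square root of 101 is 101^((211+1)/4) = 101^53 mod 211.
Repeated squaring: 101^2≡73, 101^4≡54, 101^8≡173, 101^16≡178, 101^32≡34 (mod 211).
101^53 = 101^(32+16+4+1) ≡ 34 (mod 211).
Check: 34² = 1156 ≡ 101 (mod 211). The two roots are 34 and 177.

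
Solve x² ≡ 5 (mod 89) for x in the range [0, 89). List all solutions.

19, 70

89 ≡ 1 (mod 4), so we find a root by search.
Trying successive values, 19² = 361 ≡ 5 (mod 89). The other root is 89 − 19 = 70.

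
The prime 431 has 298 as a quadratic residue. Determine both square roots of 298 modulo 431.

27, 404

Since 431 ≡ 3 (mod 4), a square root of 298 is 298^((431+1)/4) = 298^108 mod 431.
Repeated squaring: 298^2≡18, 298^4≡324, 298^8≡243, 298^16≡2, 298^32≡4, 298^64≡16 (mod 431).
298^108 = 298^(64+32+8+4) ≡ 27 (mod 431).
Check: 27² = 729 ≡ 298 (mod 431). The two roots are 27 and 404.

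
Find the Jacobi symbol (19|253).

Reciprocity: 19 ≡ 3 and 253 ≡ 1 (mod 4), so (19/253) = +(253/19).
Reduce top mod 19: now compute (6/19).
Pull out 2: since 19 ≡ 3 (mod 8), (2/19) = -1.
Reciprocity: 3 ≡ 3 and 19 ≡ 3 (mod 4), so (3/19) = −(19/3).
Reduce top mod 3: now compute (1/3).
Reached (1/3) = 1. Collecting the sign flips along the way, the symbol is +1.

1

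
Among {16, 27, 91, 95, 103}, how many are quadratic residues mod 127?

2

(16/127) = +1 → QR.
(27/127) = -1 → non-residue.
(91/127) = -1 → non-residue.
(95/127) = -1 → non-residue.
(103/127) = +1 → QR.
Total quadratic residues among the 5: 2.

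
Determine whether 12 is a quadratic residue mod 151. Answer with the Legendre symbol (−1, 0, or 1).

-1

Euler's criterion: (12/151) ≡ 12^75 (mod 151).
12^2 ≡ 144 (mod 151)
12^4 ≡ 49 (mod 151)
12^8 ≡ 136 (mod 151)
12^16 ≡ 74 (mod 151)
12^32 ≡ 40 (mod 151)
12^64 ≡ 90 (mod 151)
12^75 = 12^(64+8+2+1) ≡ 150 (mod 151).
Result is 150 ≡ −1, so (12/151) = −1.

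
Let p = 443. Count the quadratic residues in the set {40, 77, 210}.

2

(40/443) = +1 → QR.
(77/443) = +1 → QR.
(210/443) = -1 → non-residue.
Total quadratic residues among the 3: 2.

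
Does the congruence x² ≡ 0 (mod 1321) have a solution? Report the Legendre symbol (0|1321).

0

Top reduces to 0: gcd > 1, so the symbol is 0.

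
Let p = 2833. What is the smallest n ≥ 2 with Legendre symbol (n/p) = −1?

5

(2/2833) = +1, so 2 is a residue.
(3/2833) = +1, so 3 is a residue.
(4/2833) = +1, so 4 is a residue.
(5/2833) = −1, so 5 is the smallest positive non-residue mod 2833.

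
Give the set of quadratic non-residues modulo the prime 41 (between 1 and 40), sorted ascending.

Square k = 1,…,20 (k and 41−k give the same square):
1²=1, 2²=4, 3²=9, 4²=16, 5²=25, 6²=36, 7²≡8, 8²≡23, 9²≡40, 10²≡18, 11²≡39, 12²≡21, 13²≡5, 14²≡32, 15²≡20, 16²≡10, 17²≡2, 18²≡37, 19²≡33, 20²≡31 (mod 41).
The residues are {1, 2, 4, 5, 8, 9, 10, 16, 18, 20, 21, 23, 25, 31, 32, 33, 36, 37, 39, 40}; the non-residues are the remaining 20 nonzero classes.

3, 6, 7, 11, 12, 13, 14, 15, 17, 19, 22, 24, 26, 27, 28, 29, 30, 34, 35, 38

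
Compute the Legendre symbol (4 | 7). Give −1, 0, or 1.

1

Euler's criterion: (4/7) ≡ 4^3 (mod 7).
4^2 ≡ 2 (mod 7)
4^3 = 4^(2+1) ≡ 1 (mod 7).
Result is 1, so (4/7) = 1.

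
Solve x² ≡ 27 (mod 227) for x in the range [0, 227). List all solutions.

Since 227 ≡ 3 (mod 4), a square root of 27 is 27^((227+1)/4) = 27^57 mod 227.
Repeated squaring: 27^2≡48, 27^4≡34, 27^8≡21, 27^16≡214, 27^32≡169 (mod 227).
27^57 = 27^(32+16+8+1) ≡ 77 (mod 227).
Check: 77² = 5929 ≡ 27 (mod 227). The two roots are 77 and 150.

77, 150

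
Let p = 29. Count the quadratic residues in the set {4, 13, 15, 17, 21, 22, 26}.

3

(4/29) = +1 → QR.
(13/29) = +1 → QR.
(15/29) = -1 → non-residue.
(17/29) = -1 → non-residue.
(21/29) = -1 → non-residue.
(22/29) = +1 → QR.
(26/29) = -1 → non-residue.
Total quadratic residues among the 7: 3.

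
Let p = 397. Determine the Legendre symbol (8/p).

-1

Pull out 2^3: since 397 ≡ 5 (mod 8), (2/397) = -1, so (2/397)^3 = -1.
Reached (1/397) = 1. Collecting the sign flips along the way, the symbol is -1.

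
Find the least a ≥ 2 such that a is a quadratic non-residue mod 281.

(2/281) = +1, so 2 is a residue.
(3/281) = −1, so 3 is the smallest positive non-residue mod 281.

3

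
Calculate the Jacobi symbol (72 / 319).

1

Pull out 2^3: since 319 ≡ 7 (mod 8), (2/319) = +1, so (2/319)^3 = +1.
Reciprocity: 9 ≡ 1 and 319 ≡ 3 (mod 4), so (9/319) = +(319/9).
Reduce top mod 9: now compute (4/9).
Pull out 2^2: since 9 ≡ 1 (mod 8), (2/9) = +1, so (2/9)^2 = +1.
Reached (1/9) = 1. Collecting the sign flips along the way, the symbol is +1.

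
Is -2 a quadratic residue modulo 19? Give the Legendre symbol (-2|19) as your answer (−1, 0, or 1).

First reduce: -2 ≡ 17 (mod 19).
Reciprocity: 17 ≡ 1 and 19 ≡ 3 (mod 4), so (17/19) = +(19/17).
Reduce top mod 17: now compute (2/17).
Pull out 2: since 17 ≡ 1 (mod 8), (2/17) = +1.
Reached (1/17) = 1. Collecting the sign flips along the way, the symbol is +1.

1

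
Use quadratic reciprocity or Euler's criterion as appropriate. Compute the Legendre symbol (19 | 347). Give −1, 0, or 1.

-1

Reciprocity: 19 ≡ 3 and 347 ≡ 3 (mod 4), so (19/347) = −(347/19).
Reduce top mod 19: now compute (5/19).
Reciprocity: 5 ≡ 1 and 19 ≡ 3 (mod 4), so (5/19) = +(19/5).
Reduce top mod 5: now compute (4/5).
Pull out 2^2: since 5 ≡ 5 (mod 8), (2/5) = -1, so (2/5)^2 = +1.
Reached (1/5) = 1. Collecting the sign flips along the way, the symbol is -1.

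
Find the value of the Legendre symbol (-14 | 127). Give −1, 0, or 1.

1

First reduce: -14 ≡ 113 (mod 127).
Reciprocity: 113 ≡ 1 and 127 ≡ 3 (mod 4), so (113/127) = +(127/113).
Reduce top mod 113: now compute (14/113).
Pull out 2: since 113 ≡ 1 (mod 8), (2/113) = +1.
Reciprocity: 7 ≡ 3 and 113 ≡ 1 (mod 4), so (7/113) = +(113/7).
Reduce top mod 7: now compute (1/7).
Reached (1/7) = 1. Collecting the sign flips along the way, the symbol is +1.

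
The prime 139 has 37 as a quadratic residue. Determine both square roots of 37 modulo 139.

68, 71

Since 139 ≡ 3 (mod 4), a square root of 37 is 37^((139+1)/4) = 37^35 mod 139.
Repeated squaring: 37^2≡118, 37^4≡24, 37^8≡20, 37^16≡122, 37^32≡11 (mod 139).
37^35 = 37^(32+2+1) ≡ 71 (mod 139).
Check: 71² = 5041 ≡ 37 (mod 139). The two roots are 68 and 71.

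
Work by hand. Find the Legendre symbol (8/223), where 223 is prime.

Pull out 2^3: since 223 ≡ 7 (mod 8), (2/223) = +1, so (2/223)^3 = +1.
Reached (1/223) = 1. Collecting the sign flips along the way, the symbol is +1.

1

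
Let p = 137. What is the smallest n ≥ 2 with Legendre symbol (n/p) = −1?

(2/137) = +1, so 2 is a residue.
(3/137) = −1, so 3 is the smallest positive non-residue mod 137.

3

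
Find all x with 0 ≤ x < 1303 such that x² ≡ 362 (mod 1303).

309, 994

Since 1303 ≡ 3 (mod 4), a square root of 362 is 362^((1303+1)/4) = 362^326 mod 1303.
Repeated squaring: 362^2≡744, 362^4≡1064, 362^8≡1092, 362^16≡219, 362^32≡1053, 362^64≡1259, 362^128≡633, 362^256≡668 (mod 1303).
362^326 = 362^(256+64+4+2) ≡ 994 (mod 1303).
Check: 994² = 988036 ≡ 362 (mod 1303). The two roots are 309 and 994.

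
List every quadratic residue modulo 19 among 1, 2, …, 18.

1 4 5 6 7 9 11 16 17

Square k = 1,…,9 (k and 19−k give the same square):
1²=1, 2²=4, 3²=9, 4²=16, 5²≡6, 6²≡17, 7²≡11, 8²≡7, 9²≡5 (mod 19).
So the quadratic residues mod 19 are {1, 4, 5, 6, 7, 9, 11, 16, 17}.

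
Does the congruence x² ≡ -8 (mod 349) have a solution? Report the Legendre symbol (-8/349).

Euler's criterion: (-8/349) ≡ 341^174 (mod 349).
341^2 ≡ 64 (mod 349)
341^4 ≡ 257 (mod 349)
341^8 ≡ 88 (mod 349)
341^16 ≡ 66 (mod 349)
341^32 ≡ 168 (mod 349)
341^64 ≡ 304 (mod 349)
341^128 ≡ 280 (mod 349)
341^174 = 341^(128+32+8+4+2) ≡ 348 (mod 349).
Result is 348 ≡ −1, so (-8/349) = −1.

-1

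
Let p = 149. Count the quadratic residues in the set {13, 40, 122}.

0

(13/149) = -1 → non-residue.
(40/149) = -1 → non-residue.
(122/149) = -1 → non-residue.
Total quadratic residues among the 3: 0.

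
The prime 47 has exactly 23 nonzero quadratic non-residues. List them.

5,10,11,13,15,19,20,22,23,26,29,30,31,33,35,38,39,40,41,43,44,45,46

Square k = 1,…,23 (k and 47−k give the same square):
1²=1, 2²=4, 3²=9, 4²=16, 5²=25, 6²=36, 7²≡2, 8²≡17, 9²≡34, 10²≡6, 11²≡27, 12²≡3, 13²≡28, 14²≡8, 15²≡37, 16²≡21, 17²≡7, 18²≡42, 19²≡32, 20²≡24, 21²≡18, 22²≡14, 23²≡12 (mod 47).
The residues are {1, 2, 3, 4, 6, 7, 8, 9, 12, 14, 16, 17, 18, 21, 24, 25, 27, 28, 32, 34, 36, 37, 42}; the non-residues are the remaining 23 nonzero classes.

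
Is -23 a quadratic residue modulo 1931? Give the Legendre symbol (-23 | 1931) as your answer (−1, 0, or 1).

First reduce: -23 ≡ 1908 (mod 1931).
Pull out 2^2: since 1931 ≡ 3 (mod 8), (2/1931) = -1, so (2/1931)^2 = +1.
Reciprocity: 477 ≡ 1 and 1931 ≡ 3 (mod 4), so (477/1931) = +(1931/477).
Reduce top mod 477: now compute (23/477).
Reciprocity: 23 ≡ 3 and 477 ≡ 1 (mod 4), so (23/477) = +(477/23).
Reduce top mod 23: now compute (17/23).
Reciprocity: 17 ≡ 1 and 23 ≡ 3 (mod 4), so (17/23) = +(23/17).
Reduce top mod 17: now compute (6/17).
Pull out 2: since 17 ≡ 1 (mod 8), (2/17) = +1.
Reciprocity: 3 ≡ 3 and 17 ≡ 1 (mod 4), so (3/17) = +(17/3).
Reduce top mod 3: now compute (2/3).
Pull out 2: since 3 ≡ 3 (mod 8), (2/3) = -1.
Reached (1/3) = 1. Collecting the sign flips along the way, the symbol is -1.

-1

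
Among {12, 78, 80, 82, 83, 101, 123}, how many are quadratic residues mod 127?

1

(12/127) = -1 → non-residue.
(78/127) = -1 → non-residue.
(80/127) = -1 → non-residue.
(82/127) = +1 → QR.
(83/127) = -1 → non-residue.
(101/127) = -1 → non-residue.
(123/127) = -1 → non-residue.
Total quadratic residues among the 7: 1.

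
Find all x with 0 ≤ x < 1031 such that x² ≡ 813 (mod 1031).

Since 1031 ≡ 3 (mod 4), a square root of 813 is 813^((1031+1)/4) = 813^258 mod 1031.
Repeated squaring: 813^2≡98, 813^4≡325, 813^8≡463, 813^16≡952, 813^32≡55, 813^64≡963, 813^128≡500, 813^256≡498 (mod 1031).
813^258 = 813^(256+2) ≡ 347 (mod 1031).
Check: 347² = 120409 ≡ 813 (mod 1031). The two roots are 347 and 684.

347, 684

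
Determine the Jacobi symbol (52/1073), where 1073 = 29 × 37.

-1

Pull out 2^2: since 1073 ≡ 1 (mod 8), (2/1073) = +1, so (2/1073)^2 = +1.
Reciprocity: 13 ≡ 1 and 1073 ≡ 1 (mod 4), so (13/1073) = +(1073/13).
Reduce top mod 13: now compute (7/13).
Reciprocity: 7 ≡ 3 and 13 ≡ 1 (mod 4), so (7/13) = +(13/7).
Reduce top mod 7: now compute (6/7).
Pull out 2: since 7 ≡ 7 (mod 8), (2/7) = +1.
Reciprocity: 3 ≡ 3 and 7 ≡ 3 (mod 4), so (3/7) = −(7/3).
Reduce top mod 3: now compute (1/3).
Reached (1/3) = 1. Collecting the sign flips along the way, the symbol is -1.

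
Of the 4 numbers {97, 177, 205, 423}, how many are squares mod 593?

(97/593) = +1 → QR.
(177/593) = -1 → non-residue.
(205/593) = +1 → QR.
(423/593) = -1 → non-residue.
Total quadratic residues among the 4: 2.

2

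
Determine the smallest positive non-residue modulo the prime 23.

(2/23) = +1, so 2 is a residue.
(3/23) = +1, so 3 is a residue.
(4/23) = +1, so 4 is a residue.
(5/23) = −1, so 5 is the smallest positive non-residue mod 23.

5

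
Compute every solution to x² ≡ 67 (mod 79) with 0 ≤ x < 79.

Since 79 ≡ 3 (mod 4), a square root of 67 is 67^((79+1)/4) = 67^20 mod 79.
Repeated squaring: 67^2≡65, 67^4≡38, 67^8≡22, 67^16≡10 (mod 79).
67^20 = 67^(16+4) ≡ 64 (mod 79).
Check: 64² = 4096 ≡ 67 (mod 79). The two roots are 15 and 64.

15, 64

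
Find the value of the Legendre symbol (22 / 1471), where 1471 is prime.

Pull out 2: since 1471 ≡ 7 (mod 8), (2/1471) = +1.
Reciprocity: 11 ≡ 3 and 1471 ≡ 3 (mod 4), so (11/1471) = −(1471/11).
Reduce top mod 11: now compute (8/11).
Pull out 2^3: since 11 ≡ 3 (mod 8), (2/11) = -1, so (2/11)^3 = -1.
Reached (1/11) = 1. Collecting the sign flips along the way, the symbol is +1.

1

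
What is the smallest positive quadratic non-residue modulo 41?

(2/41) = +1, so 2 is a residue.
(3/41) = −1, so 3 is the smallest positive non-residue mod 41.

3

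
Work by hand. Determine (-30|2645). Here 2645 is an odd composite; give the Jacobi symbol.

First reduce: -30 ≡ 2615 (mod 2645).
Reciprocity: 2615 ≡ 3 and 2645 ≡ 1 (mod 4), so (2615/2645) = +(2645/2615).
Reduce top mod 2615: now compute (30/2615).
Pull out 2: since 2615 ≡ 7 (mod 8), (2/2615) = +1.
Reciprocity: 15 ≡ 3 and 2615 ≡ 3 (mod 4), so (15/2615) = −(2615/15).
Reduce top mod 15: now compute (5/15).
Reciprocity: 5 ≡ 1 and 15 ≡ 3 (mod 4), so (5/15) = +(15/5).
Reduce top mod 5: now compute (0/5).
Top reduces to 0: gcd > 1, so the symbol is 0.

0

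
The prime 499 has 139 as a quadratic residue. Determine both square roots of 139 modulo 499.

140, 359

Since 499 ≡ 3 (mod 4), a square root of 139 is 139^((499+1)/4) = 139^125 mod 499.
Repeated squaring: 139^2≡359, 139^4≡139, 139^8≡359, 139^16≡139, 139^32≡359, 139^64≡139 (mod 499).
139^125 = 139^(64+32+16+8+4+1) ≡ 359 (mod 499).
Check: 359² = 128881 ≡ 139 (mod 499). The two roots are 140 and 359.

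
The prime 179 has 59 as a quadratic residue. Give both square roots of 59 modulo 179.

43, 136

Since 179 ≡ 3 (mod 4), a square root of 59 is 59^((179+1)/4) = 59^45 mod 179.
Repeated squaring: 59^2≡80, 59^4≡135, 59^8≡146, 59^16≡15, 59^32≡46 (mod 179).
59^45 = 59^(32+8+4+1) ≡ 43 (mod 179).
Check: 43² = 1849 ≡ 59 (mod 179). The two roots are 43 and 136.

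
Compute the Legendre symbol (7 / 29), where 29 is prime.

Euler's criterion: (7/29) ≡ 7^14 (mod 29).
7^2 ≡ 20 (mod 29)
7^4 ≡ 23 (mod 29)
7^8 ≡ 7 (mod 29)
7^14 = 7^(8+4+2) ≡ 1 (mod 29).
Result is 1, so (7/29) = 1.

1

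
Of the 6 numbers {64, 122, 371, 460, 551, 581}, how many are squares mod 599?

1

(64/599) = +1 → QR.
(122/599) = -1 → non-residue.
(371/599) = -1 → non-residue.
(460/599) = -1 → non-residue.
(551/599) = -1 → non-residue.
(581/599) = -1 → non-residue.
Total quadratic residues among the 6: 1.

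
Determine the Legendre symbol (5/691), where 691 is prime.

1

Reciprocity: 5 ≡ 1 and 691 ≡ 3 (mod 4), so (5/691) = +(691/5).
Reduce top mod 5: now compute (1/5).
Reached (1/5) = 1. Collecting the sign flips along the way, the symbol is +1.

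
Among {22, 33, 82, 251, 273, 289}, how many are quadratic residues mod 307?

3

(22/307) = -1 → non-residue.
(33/307) = -1 → non-residue.
(82/307) = -1 → non-residue.
(251/307) = +1 → QR.
(273/307) = +1 → QR.
(289/307) = +1 → QR.
Total quadratic residues among the 6: 3.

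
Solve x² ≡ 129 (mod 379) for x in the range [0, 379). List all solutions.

98, 281

Since 379 ≡ 3 (mod 4), a square root of 129 is 129^((379+1)/4) = 129^95 mod 379.
Repeated squaring: 129^2≡344, 129^4≡88, 129^8≡164, 129^16≡366, 129^32≡169, 129^64≡136 (mod 379).
129^95 = 129^(64+16+8+4+2+1) ≡ 281 (mod 379).
Check: 281² = 78961 ≡ 129 (mod 379). The two roots are 98 and 281.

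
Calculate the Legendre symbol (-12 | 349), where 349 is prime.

1

Euler's criterion: (-12/349) ≡ 337^174 (mod 349).
337^2 ≡ 144 (mod 349)
337^4 ≡ 145 (mod 349)
337^8 ≡ 85 (mod 349)
337^16 ≡ 245 (mod 349)
337^32 ≡ 346 (mod 349)
337^64 ≡ 9 (mod 349)
337^128 ≡ 81 (mod 349)
337^174 = 337^(128+32+8+4+2) ≡ 1 (mod 349).
Result is 1, so (-12/349) = 1.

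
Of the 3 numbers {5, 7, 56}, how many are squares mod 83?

(5/83) = -1 → non-residue.
(7/83) = +1 → QR.
(56/83) = -1 → non-residue.
Total quadratic residues among the 3: 1.

1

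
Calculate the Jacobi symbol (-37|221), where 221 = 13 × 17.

First reduce: -37 ≡ 184 (mod 221).
Pull out 2^3: since 221 ≡ 5 (mod 8), (2/221) = -1, so (2/221)^3 = -1.
Reciprocity: 23 ≡ 3 and 221 ≡ 1 (mod 4), so (23/221) = +(221/23).
Reduce top mod 23: now compute (14/23).
Pull out 2: since 23 ≡ 7 (mod 8), (2/23) = +1.
Reciprocity: 7 ≡ 3 and 23 ≡ 3 (mod 4), so (7/23) = −(23/7).
Reduce top mod 7: now compute (2/7).
Pull out 2: since 7 ≡ 7 (mod 8), (2/7) = +1.
Reached (1/7) = 1. Collecting the sign flips along the way, the symbol is +1.

1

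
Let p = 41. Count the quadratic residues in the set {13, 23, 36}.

2

(13/41) = -1 → non-residue.
(23/41) = +1 → QR.
(36/41) = +1 → QR.
Total quadratic residues among the 3: 2.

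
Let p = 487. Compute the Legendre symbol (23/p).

-1

Reciprocity: 23 ≡ 3 and 487 ≡ 3 (mod 4), so (23/487) = −(487/23).
Reduce top mod 23: now compute (4/23).
Pull out 2^2: since 23 ≡ 7 (mod 8), (2/23) = +1, so (2/23)^2 = +1.
Reached (1/23) = 1. Collecting the sign flips along the way, the symbol is -1.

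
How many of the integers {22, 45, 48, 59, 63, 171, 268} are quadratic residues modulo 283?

2

(22/283) = -1 → non-residue.
(45/283) = -1 → non-residue.
(48/283) = -1 → non-residue.
(59/283) = +1 → QR.
(63/283) = +1 → QR.
(171/283) = -1 → non-residue.
(268/283) = -1 → non-residue.
Total quadratic residues among the 7: 2.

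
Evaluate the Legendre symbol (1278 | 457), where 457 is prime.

First reduce: 1278 ≡ 364 (mod 457).
Pull out 2^2: since 457 ≡ 1 (mod 8), (2/457) = +1, so (2/457)^2 = +1.
Reciprocity: 91 ≡ 3 and 457 ≡ 1 (mod 4), so (91/457) = +(457/91).
Reduce top mod 91: now compute (2/91).
Pull out 2: since 91 ≡ 3 (mod 8), (2/91) = -1.
Reached (1/91) = 1. Collecting the sign flips along the way, the symbol is -1.

-1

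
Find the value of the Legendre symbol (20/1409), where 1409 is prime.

1

Pull out 2^2: since 1409 ≡ 1 (mod 8), (2/1409) = +1, so (2/1409)^2 = +1.
Reciprocity: 5 ≡ 1 and 1409 ≡ 1 (mod 4), so (5/1409) = +(1409/5).
Reduce top mod 5: now compute (4/5).
Pull out 2^2: since 5 ≡ 5 (mod 8), (2/5) = -1, so (2/5)^2 = +1.
Reached (1/5) = 1. Collecting the sign flips along the way, the symbol is +1.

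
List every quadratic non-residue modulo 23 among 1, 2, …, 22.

Square k = 1,…,11 (k and 23−k give the same square):
1²=1, 2²=4, 3²=9, 4²=16, 5²≡2, 6²≡13, 7²≡3, 8²≡18, 9²≡12, 10²≡8, 11²≡6 (mod 23).
The residues are {1, 2, 3, 4, 6, 8, 9, 12, 13, 16, 18}; the non-residues are the remaining 11 nonzero classes.

5 7 10 11 14 15 17 19 20 21 22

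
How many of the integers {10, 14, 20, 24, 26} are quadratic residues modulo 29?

(10/29) = -1 → non-residue.
(14/29) = -1 → non-residue.
(20/29) = +1 → QR.
(24/29) = +1 → QR.
(26/29) = -1 → non-residue.
Total quadratic residues among the 5: 2.

2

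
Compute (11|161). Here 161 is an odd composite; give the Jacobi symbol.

Reciprocity: 11 ≡ 3 and 161 ≡ 1 (mod 4), so (11/161) = +(161/11).
Reduce top mod 11: now compute (7/11).
Reciprocity: 7 ≡ 3 and 11 ≡ 3 (mod 4), so (7/11) = −(11/7).
Reduce top mod 7: now compute (4/7).
Pull out 2^2: since 7 ≡ 7 (mod 8), (2/7) = +1, so (2/7)^2 = +1.
Reached (1/7) = 1. Collecting the sign flips along the way, the symbol is -1.

-1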